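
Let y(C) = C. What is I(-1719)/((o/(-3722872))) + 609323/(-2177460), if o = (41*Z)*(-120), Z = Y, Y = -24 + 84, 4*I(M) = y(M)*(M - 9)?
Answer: 4180472864031169/446379300 ≈ 9.3653e+6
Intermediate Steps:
I(M) = M*(-9 + M)/4 (I(M) = (M*(M - 9))/4 = (M*(-9 + M))/4 = M*(-9 + M)/4)
Y = 60
Z = 60
o = -295200 (o = (41*60)*(-120) = 2460*(-120) = -295200)
I(-1719)/((o/(-3722872))) + 609323/(-2177460) = ((1/4)*(-1719)*(-9 - 1719))/((-295200/(-3722872))) + 609323/(-2177460) = ((1/4)*(-1719)*(-1728))/((-295200*(-1/3722872))) + 609323*(-1/2177460) = 742608/(36900/465359) - 609323/2177460 = 742608*(465359/36900) - 609323/2177460 = 9599425452/1025 - 609323/2177460 = 4180472864031169/446379300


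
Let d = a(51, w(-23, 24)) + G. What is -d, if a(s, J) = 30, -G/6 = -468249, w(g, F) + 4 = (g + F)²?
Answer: -2809524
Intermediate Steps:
w(g, F) = -4 + (F + g)² (w(g, F) = -4 + (g + F)² = -4 + (F + g)²)
G = 2809494 (G = -6*(-468249) = 2809494)
d = 2809524 (d = 30 + 2809494 = 2809524)
-d = -1*2809524 = -2809524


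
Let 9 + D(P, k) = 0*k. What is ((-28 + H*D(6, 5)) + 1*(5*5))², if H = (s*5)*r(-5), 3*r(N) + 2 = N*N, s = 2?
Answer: 480249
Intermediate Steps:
D(P, k) = -9 (D(P, k) = -9 + 0*k = -9 + 0 = -9)
r(N) = -⅔ + N²/3 (r(N) = -⅔ + (N*N)/3 = -⅔ + N²/3)
H = 230/3 (H = (2*5)*(-⅔ + (⅓)*(-5)²) = 10*(-⅔ + (⅓)*25) = 10*(-⅔ + 25/3) = 10*(23/3) = 230/3 ≈ 76.667)
((-28 + H*D(6, 5)) + 1*(5*5))² = ((-28 + (230/3)*(-9)) + 1*(5*5))² = ((-28 - 690) + 1*25)² = (-718 + 25)² = (-693)² = 480249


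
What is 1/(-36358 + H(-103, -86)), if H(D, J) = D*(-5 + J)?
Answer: -1/26985 ≈ -3.7058e-5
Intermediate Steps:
1/(-36358 + H(-103, -86)) = 1/(-36358 - 103*(-5 - 86)) = 1/(-36358 - 103*(-91)) = 1/(-36358 + 9373) = 1/(-26985) = -1/26985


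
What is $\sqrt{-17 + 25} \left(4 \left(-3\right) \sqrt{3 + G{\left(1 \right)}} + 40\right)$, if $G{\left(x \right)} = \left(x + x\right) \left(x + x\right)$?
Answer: $- 24 \sqrt{14} + 80 \sqrt{2} \approx 23.337$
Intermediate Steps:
$G{\left(x \right)} = 4 x^{2}$ ($G{\left(x \right)} = 2 x 2 x = 4 x^{2}$)
$\sqrt{-17 + 25} \left(4 \left(-3\right) \sqrt{3 + G{\left(1 \right)}} + 40\right) = \sqrt{-17 + 25} \left(4 \left(-3\right) \sqrt{3 + 4 \cdot 1^{2}} + 40\right) = \sqrt{8} \left(- 12 \sqrt{3 + 4 \cdot 1} + 40\right) = 2 \sqrt{2} \left(- 12 \sqrt{3 + 4} + 40\right) = 2 \sqrt{2} \left(- 12 \sqrt{7} + 40\right) = 2 \sqrt{2} \left(40 - 12 \sqrt{7}\right)$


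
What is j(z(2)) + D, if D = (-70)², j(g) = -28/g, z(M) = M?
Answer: 4886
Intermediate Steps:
D = 4900
j(z(2)) + D = -28/2 + 4900 = -28*½ + 4900 = -14 + 4900 = 4886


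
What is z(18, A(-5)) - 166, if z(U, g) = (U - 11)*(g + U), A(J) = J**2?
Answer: 135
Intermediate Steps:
z(U, g) = (-11 + U)*(U + g)
z(18, A(-5)) - 166 = (18**2 - 11*18 - 11*(-5)**2 + 18*(-5)**2) - 166 = (324 - 198 - 11*25 + 18*25) - 166 = (324 - 198 - 275 + 450) - 166 = 301 - 166 = 135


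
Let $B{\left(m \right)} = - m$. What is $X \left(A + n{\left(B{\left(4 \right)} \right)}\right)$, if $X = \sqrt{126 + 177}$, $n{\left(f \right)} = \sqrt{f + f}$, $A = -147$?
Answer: $\sqrt{303} \left(-147 + 2 i \sqrt{2}\right) \approx -2558.8 + 49.234 i$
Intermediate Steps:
$n{\left(f \right)} = \sqrt{2} \sqrt{f}$ ($n{\left(f \right)} = \sqrt{2 f} = \sqrt{2} \sqrt{f}$)
$X = \sqrt{303} \approx 17.407$
$X \left(A + n{\left(B{\left(4 \right)} \right)}\right) = \sqrt{303} \left(-147 + \sqrt{2} \sqrt{\left(-1\right) 4}\right) = \sqrt{303} \left(-147 + \sqrt{2} \sqrt{-4}\right) = \sqrt{303} \left(-147 + \sqrt{2} \cdot 2 i\right) = \sqrt{303} \left(-147 + 2 i \sqrt{2}\right)$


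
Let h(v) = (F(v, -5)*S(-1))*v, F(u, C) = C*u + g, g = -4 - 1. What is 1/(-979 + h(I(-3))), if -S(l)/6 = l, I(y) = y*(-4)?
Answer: -1/5659 ≈ -0.00017671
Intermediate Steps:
I(y) = -4*y
S(l) = -6*l
g = -5
F(u, C) = -5 + C*u (F(u, C) = C*u - 5 = -5 + C*u)
h(v) = v*(-30 - 30*v) (h(v) = ((-5 - 5*v)*(-6*(-1)))*v = ((-5 - 5*v)*6)*v = (-30 - 30*v)*v = v*(-30 - 30*v))
1/(-979 + h(I(-3))) = 1/(-979 - 30*(-4*(-3))*(1 - 4*(-3))) = 1/(-979 - 30*12*(1 + 12)) = 1/(-979 - 30*12*13) = 1/(-979 - 4680) = 1/(-5659) = -1/5659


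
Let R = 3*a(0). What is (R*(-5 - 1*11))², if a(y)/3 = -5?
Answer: 518400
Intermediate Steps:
a(y) = -15 (a(y) = 3*(-5) = -15)
R = -45 (R = 3*(-15) = -45)
(R*(-5 - 1*11))² = (-45*(-5 - 1*11))² = (-45*(-5 - 11))² = (-45*(-16))² = 720² = 518400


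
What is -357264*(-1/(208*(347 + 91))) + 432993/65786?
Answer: 327866478/31215457 ≈ 10.503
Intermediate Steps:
-357264*(-1/(208*(347 + 91))) + 432993/65786 = -357264/((-208*438)) + 432993*(1/65786) = -357264/(-91104) + 432993/65786 = -357264*(-1/91104) + 432993/65786 = 7443/1898 + 432993/65786 = 327866478/31215457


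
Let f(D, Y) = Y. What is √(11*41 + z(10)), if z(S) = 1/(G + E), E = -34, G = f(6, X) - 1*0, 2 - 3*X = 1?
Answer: 2*√1150087/101 ≈ 21.236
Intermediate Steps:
X = ⅓ (X = ⅔ - ⅓*1 = ⅔ - ⅓ = ⅓ ≈ 0.33333)
G = ⅓ (G = ⅓ - 1*0 = ⅓ + 0 = ⅓ ≈ 0.33333)
z(S) = -3/101 (z(S) = 1/(⅓ - 34) = 1/(-101/3) = -3/101)
√(11*41 + z(10)) = √(11*41 - 3/101) = √(451 - 3/101) = √(45548/101) = 2*√1150087/101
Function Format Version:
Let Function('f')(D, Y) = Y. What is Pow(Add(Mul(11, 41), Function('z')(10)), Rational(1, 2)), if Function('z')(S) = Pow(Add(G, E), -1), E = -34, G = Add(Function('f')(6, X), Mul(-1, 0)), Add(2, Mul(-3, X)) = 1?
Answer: Mul(Rational(2, 101), Pow(1150087, Rational(1, 2))) ≈ 21.236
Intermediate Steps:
X = Rational(1, 3) (X = Add(Rational(2, 3), Mul(Rational(-1, 3), 1)) = Add(Rational(2, 3), Rational(-1, 3)) = Rational(1, 3) ≈ 0.33333)
G = Rational(1, 3) (G = Add(Rational(1, 3), Mul(-1, 0)) = Add(Rational(1, 3), 0) = Rational(1, 3) ≈ 0.33333)
Function('z')(S) = Rational(-3, 101) (Function('z')(S) = Pow(Add(Rational(1, 3), -34), -1) = Pow(Rational(-101, 3), -1) = Rational(-3, 101))
Pow(Add(Mul(11, 41), Function('z')(10)), Rational(1, 2)) = Pow(Add(Mul(11, 41), Rational(-3, 101)), Rational(1, 2)) = Pow(Add(451, Rational(-3, 101)), Rational(1, 2)) = Pow(Rational(45548, 101), Rational(1, 2)) = Mul(Rational(2, 101), Pow(1150087, Rational(1, 2)))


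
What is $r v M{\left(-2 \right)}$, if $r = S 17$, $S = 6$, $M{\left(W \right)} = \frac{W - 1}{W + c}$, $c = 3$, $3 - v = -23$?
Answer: $-7956$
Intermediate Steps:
$v = 26$ ($v = 3 - -23 = 3 + 23 = 26$)
$M{\left(W \right)} = \frac{-1 + W}{3 + W}$ ($M{\left(W \right)} = \frac{W - 1}{W + 3} = \frac{-1 + W}{3 + W}$)
$r = 102$ ($r = 6 \cdot 17 = 102$)
$r v M{\left(-2 \right)} = 102 \cdot 26 \frac{-1 - 2}{3 - 2} = 2652 \cdot 1^{-1} \left(-3\right) = 2652 \cdot 1 \left(-3\right) = 2652 \left(-3\right) = -7956$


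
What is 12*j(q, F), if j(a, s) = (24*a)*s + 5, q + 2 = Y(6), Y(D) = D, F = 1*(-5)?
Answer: -5700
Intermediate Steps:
F = -5
q = 4 (q = -2 + 6 = 4)
j(a, s) = 5 + 24*a*s (j(a, s) = 24*a*s + 5 = 5 + 24*a*s)
12*j(q, F) = 12*(5 + 24*4*(-5)) = 12*(5 - 480) = 12*(-475) = -5700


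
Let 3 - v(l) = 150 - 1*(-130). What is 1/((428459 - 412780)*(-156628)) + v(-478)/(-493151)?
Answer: 680247910973/1211065634448212 ≈ 0.00056169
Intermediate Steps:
v(l) = -277 (v(l) = 3 - (150 - 1*(-130)) = 3 - (150 + 130) = 3 - 1*280 = 3 - 280 = -277)
1/((428459 - 412780)*(-156628)) + v(-478)/(-493151) = 1/((428459 - 412780)*(-156628)) - 277/(-493151) = -1/156628/15679 - 277*(-1/493151) = (1/15679)*(-1/156628) + 277/493151 = -1/2455770412 + 277/493151 = 680247910973/1211065634448212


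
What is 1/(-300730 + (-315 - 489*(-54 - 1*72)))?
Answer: -1/239431 ≈ -4.1766e-6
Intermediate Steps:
1/(-300730 + (-315 - 489*(-54 - 1*72))) = 1/(-300730 + (-315 - 489*(-54 - 72))) = 1/(-300730 + (-315 - 489*(-126))) = 1/(-300730 + (-315 + 61614)) = 1/(-300730 + 61299) = 1/(-239431) = -1/239431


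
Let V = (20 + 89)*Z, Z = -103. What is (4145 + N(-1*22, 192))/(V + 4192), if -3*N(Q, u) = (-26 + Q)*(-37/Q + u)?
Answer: -26561/25795 ≈ -1.0297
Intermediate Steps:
V = -11227 (V = (20 + 89)*(-103) = 109*(-103) = -11227)
N(Q, u) = -(-26 + Q)*(u - 37/Q)/3 (N(Q, u) = -(-26 + Q)*(-37/Q + u)/3 = -(-26 + Q)*(u - 37/Q)/3)
(4145 + N(-1*22, 192))/(V + 4192) = (4145 + (-962 + (-1*22)*(37 + 26*192 - 1*(-1*22)*192))/(3*((-1*22))))/(-11227 + 4192) = (4145 + (⅓)*(-962 - 22*(37 + 4992 - 1*(-22)*192))/(-22))/(-7035) = (4145 + (⅓)*(-1/22)*(-962 - 22*(37 + 4992 + 4224)))*(-1/7035) = (4145 + (⅓)*(-1/22)*(-962 - 22*9253))*(-1/7035) = (4145 + (⅓)*(-1/22)*(-962 - 203566))*(-1/7035) = (4145 + (⅓)*(-1/22)*(-204528))*(-1/7035) = (4145 + 34088/11)*(-1/7035) = (79683/11)*(-1/7035) = -26561/25795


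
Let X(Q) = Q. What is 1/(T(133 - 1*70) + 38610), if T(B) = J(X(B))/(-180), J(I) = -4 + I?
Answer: 180/6949741 ≈ 2.5900e-5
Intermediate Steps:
T(B) = 1/45 - B/180 (T(B) = (-4 + B)/(-180) = (-4 + B)*(-1/180) = 1/45 - B/180)
1/(T(133 - 1*70) + 38610) = 1/((1/45 - (133 - 1*70)/180) + 38610) = 1/((1/45 - (133 - 70)/180) + 38610) = 1/((1/45 - 1/180*63) + 38610) = 1/((1/45 - 7/20) + 38610) = 1/(-59/180 + 38610) = 1/(6949741/180) = 180/6949741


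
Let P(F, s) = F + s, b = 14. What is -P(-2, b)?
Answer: -12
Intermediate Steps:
-P(-2, b) = -(-2 + 14) = -1*12 = -12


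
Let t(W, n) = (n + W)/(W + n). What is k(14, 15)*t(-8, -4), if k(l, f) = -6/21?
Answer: -2/7 ≈ -0.28571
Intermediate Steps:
k(l, f) = -2/7 (k(l, f) = -6*1/21 = -2/7)
t(W, n) = 1 (t(W, n) = (W + n)/(W + n) = 1)
k(14, 15)*t(-8, -4) = -2/7*1 = -2/7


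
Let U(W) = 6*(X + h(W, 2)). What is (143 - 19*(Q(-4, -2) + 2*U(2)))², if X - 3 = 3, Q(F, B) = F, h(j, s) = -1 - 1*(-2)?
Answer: 1896129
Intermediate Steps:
h(j, s) = 1 (h(j, s) = -1 + 2 = 1)
X = 6 (X = 3 + 3 = 6)
U(W) = 42 (U(W) = 6*(6 + 1) = 6*7 = 42)
(143 - 19*(Q(-4, -2) + 2*U(2)))² = (143 - 19*(-4 + 2*42))² = (143 - 19*(-4 + 84))² = (143 - 19*80)² = (143 - 1520)² = (-1377)² = 1896129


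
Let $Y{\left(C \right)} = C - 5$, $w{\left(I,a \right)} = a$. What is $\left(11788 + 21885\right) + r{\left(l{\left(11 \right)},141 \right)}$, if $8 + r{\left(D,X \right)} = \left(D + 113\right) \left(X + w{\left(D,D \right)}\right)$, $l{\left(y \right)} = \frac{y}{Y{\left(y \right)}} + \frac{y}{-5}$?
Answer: $\frac{44554501}{900} \approx 49505.0$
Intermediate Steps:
$Y{\left(C \right)} = -5 + C$ ($Y{\left(C \right)} = C - 5 = -5 + C$)
$l{\left(y \right)} = - \frac{y}{5} + \frac{y}{-5 + y}$ ($l{\left(y \right)} = \frac{y}{-5 + y} + \frac{y}{-5} = \frac{y}{-5 + y} + y \left(- \frac{1}{5}\right) = \frac{y}{-5 + y} - \frac{y}{5} = - \frac{y}{5} + \frac{y}{-5 + y}$)
$r{\left(D,X \right)} = -8 + \left(113 + D\right) \left(D + X\right)$ ($r{\left(D,X \right)} = -8 + \left(D + 113\right) \left(X + D\right) = -8 + \left(113 + D\right) \left(D + X\right)$)
$\left(11788 + 21885\right) + r{\left(l{\left(11 \right)},141 \right)} = \left(11788 + 21885\right) + \left(-8 + \left(\frac{1}{5} \cdot 11 \frac{1}{-5 + 11} \left(10 - 11\right)\right)^{2} + 113 \cdot \frac{1}{5} \cdot 11 \frac{1}{-5 + 11} \left(10 - 11\right) + 113 \cdot 141 + \frac{1}{5} \cdot 11 \frac{1}{-5 + 11} \left(10 - 11\right) 141\right) = 33673 + \left(-8 + \left(\frac{1}{5} \cdot 11 \cdot \frac{1}{6} \left(10 - 11\right)\right)^{2} + 113 \cdot \frac{1}{5} \cdot 11 \cdot \frac{1}{6} \left(10 - 11\right) + 15933 + \frac{1}{5} \cdot 11 \cdot \frac{1}{6} \left(10 - 11\right) 141\right) = 33673 + \left(-8 + \left(\frac{1}{5} \cdot 11 \cdot \frac{1}{6} \left(-1\right)\right)^{2} + 113 \cdot \frac{1}{5} \cdot 11 \cdot \frac{1}{6} \left(-1\right) + 15933 + \frac{1}{5} \cdot 11 \cdot \frac{1}{6} \left(-1\right) 141\right) = 33673 + \left(-8 + \left(- \frac{11}{30}\right)^{2} + 113 \left(- \frac{11}{30}\right) + 15933 - \frac{517}{10}\right) = 33673 - - \frac{14248801}{900} = 33673 + \frac{14248801}{900} = \frac{44554501}{900}$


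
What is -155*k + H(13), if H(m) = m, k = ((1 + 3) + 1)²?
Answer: -3862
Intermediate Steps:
k = 25 (k = (4 + 1)² = 5² = 25)
-155*k + H(13) = -155*25 + 13 = -3875 + 13 = -3862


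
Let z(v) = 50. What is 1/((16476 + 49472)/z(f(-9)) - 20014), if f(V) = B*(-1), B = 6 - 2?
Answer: -25/467376 ≈ -5.3490e-5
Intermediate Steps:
B = 4
f(V) = -4 (f(V) = 4*(-1) = -4)
1/((16476 + 49472)/z(f(-9)) - 20014) = 1/((16476 + 49472)/50 - 20014) = 1/(65948*(1/50) - 20014) = 1/(32974/25 - 20014) = 1/(-467376/25) = -25/467376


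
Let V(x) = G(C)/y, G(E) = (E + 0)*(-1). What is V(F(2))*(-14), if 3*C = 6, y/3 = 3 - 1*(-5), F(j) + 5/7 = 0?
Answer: 7/6 ≈ 1.1667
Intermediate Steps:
F(j) = -5/7 (F(j) = -5/7 + 0 = -5/7)
y = 24 (y = 3*(3 - 1*(-5)) = 3*(3 + 5) = 3*8 = 24)
C = 2 (C = (⅓)*6 = 2)
G(E) = -E (G(E) = E*(-1) = -E)
V(x) = -1/12 (V(x) = -1*2/24 = -2*1/24 = -1/12)
V(F(2))*(-14) = -1/12*(-14) = 7/6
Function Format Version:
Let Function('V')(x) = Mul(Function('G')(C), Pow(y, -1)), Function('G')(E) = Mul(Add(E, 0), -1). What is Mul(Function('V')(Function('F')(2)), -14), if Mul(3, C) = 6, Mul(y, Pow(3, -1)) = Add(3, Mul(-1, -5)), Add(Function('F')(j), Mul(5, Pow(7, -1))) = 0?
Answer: Rational(7, 6) ≈ 1.1667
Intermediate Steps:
Function('F')(j) = Rational(-5, 7) (Function('F')(j) = Add(Rational(-5, 7), 0) = Rational(-5, 7))
y = 24 (y = Mul(3, Add(3, Mul(-1, -5))) = Mul(3, Add(3, 5)) = Mul(3, 8) = 24)
C = 2 (C = Mul(Rational(1, 3), 6) = 2)
Function('G')(E) = Mul(-1, E) (Function('G')(E) = Mul(E, -1) = Mul(-1, E))
Function('V')(x) = Rational(-1, 12) (Function('V')(x) = Mul(Mul(-1, 2), Pow(24, -1)) = Mul(-2, Rational(1, 24)) = Rational(-1, 12))
Mul(Function('V')(Function('F')(2)), -14) = Mul(Rational(-1, 12), -14) = Rational(7, 6)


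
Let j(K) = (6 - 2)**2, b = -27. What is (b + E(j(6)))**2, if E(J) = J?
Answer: 121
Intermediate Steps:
j(K) = 16 (j(K) = 4**2 = 16)
(b + E(j(6)))**2 = (-27 + 16)**2 = (-11)**2 = 121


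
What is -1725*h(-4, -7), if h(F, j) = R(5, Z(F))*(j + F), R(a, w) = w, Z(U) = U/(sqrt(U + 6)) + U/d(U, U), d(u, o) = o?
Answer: 18975 - 37950*sqrt(2) ≈ -34694.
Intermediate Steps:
Z(U) = 1 + U/sqrt(6 + U) (Z(U) = U/(sqrt(U + 6)) + U/U = U/(sqrt(6 + U)) + 1 = U/sqrt(6 + U) + 1 = 1 + U/sqrt(6 + U))
h(F, j) = (1 + F/sqrt(6 + F))*(F + j) (h(F, j) = (1 + F/sqrt(6 + F))*(j + F) = (1 + F/sqrt(6 + F))*(F + j))
-1725*h(-4, -7) = -1725*(-4 - 7)*(-4 + sqrt(6 - 4))/sqrt(6 - 4) = -1725*(-11)*(-4 + sqrt(2))/sqrt(2) = -1725*sqrt(2)/2*(-11)*(-4 + sqrt(2)) = -(-18975)*sqrt(2)*(-4 + sqrt(2))/2 = 18975*sqrt(2)*(-4 + sqrt(2))/2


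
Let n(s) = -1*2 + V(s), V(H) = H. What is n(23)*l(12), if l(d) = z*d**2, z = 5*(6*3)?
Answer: 272160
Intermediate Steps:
n(s) = -2 + s (n(s) = -1*2 + s = -2 + s)
z = 90 (z = 5*18 = 90)
l(d) = 90*d**2
n(23)*l(12) = (-2 + 23)*(90*12**2) = 21*(90*144) = 21*12960 = 272160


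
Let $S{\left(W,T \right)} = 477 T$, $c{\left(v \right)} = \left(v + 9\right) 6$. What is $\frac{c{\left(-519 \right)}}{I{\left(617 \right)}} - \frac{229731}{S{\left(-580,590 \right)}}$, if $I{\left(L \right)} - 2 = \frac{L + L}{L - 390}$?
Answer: $- \frac{4080722761}{9896955} \approx -412.32$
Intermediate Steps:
$c{\left(v \right)} = 54 + 6 v$ ($c{\left(v \right)} = \left(9 + v\right) 6 = 54 + 6 v$)
$I{\left(L \right)} = 2 + \frac{2 L}{-390 + L}$ ($I{\left(L \right)} = 2 + \frac{L + L}{L - 390} = 2 + \frac{2 L}{-390 + L}$)
$\frac{c{\left(-519 \right)}}{I{\left(617 \right)}} - \frac{229731}{S{\left(-580,590 \right)}} = \frac{54 + 6 \left(-519\right)}{4 \frac{1}{-390 + 617} \left(-195 + 617\right)} - \frac{229731}{477 \cdot 590} = \frac{54 - 3114}{4 \cdot \frac{1}{227} \cdot 422} - \frac{229731}{281430} = - \frac{3060}{4 \cdot \frac{1}{227} \cdot 422} - \frac{76577}{93810} = - \frac{3060}{\frac{1688}{227}} - \frac{76577}{93810} = \left(-3060\right) \frac{227}{1688} - \frac{76577}{93810} = - \frac{173655}{422} - \frac{76577}{93810} = - \frac{4080722761}{9896955}$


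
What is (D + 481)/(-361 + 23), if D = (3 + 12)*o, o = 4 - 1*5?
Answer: -233/169 ≈ -1.3787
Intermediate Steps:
o = -1 (o = 4 - 5 = -1)
D = -15 (D = (3 + 12)*(-1) = 15*(-1) = -15)
(D + 481)/(-361 + 23) = (-15 + 481)/(-361 + 23) = 466/(-338) = 466*(-1/338) = -233/169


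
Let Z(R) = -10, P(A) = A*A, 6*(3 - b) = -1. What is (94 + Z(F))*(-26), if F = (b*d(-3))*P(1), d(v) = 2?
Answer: -2184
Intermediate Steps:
b = 19/6 (b = 3 - 1/6*(-1) = 3 + 1/6 = 19/6 ≈ 3.1667)
P(A) = A**2
F = 19/3 (F = ((19/6)*2)*1**2 = (19/3)*1 = 19/3 ≈ 6.3333)
(94 + Z(F))*(-26) = (94 - 10)*(-26) = 84*(-26) = -2184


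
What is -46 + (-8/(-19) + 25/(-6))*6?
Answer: -1301/19 ≈ -68.474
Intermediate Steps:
-46 + (-8/(-19) + 25/(-6))*6 = -46 + (-8*(-1/19) + 25*(-1/6))*6 = -46 + (8/19 - 25/6)*6 = -46 - 427/114*6 = -46 - 427/19 = -1301/19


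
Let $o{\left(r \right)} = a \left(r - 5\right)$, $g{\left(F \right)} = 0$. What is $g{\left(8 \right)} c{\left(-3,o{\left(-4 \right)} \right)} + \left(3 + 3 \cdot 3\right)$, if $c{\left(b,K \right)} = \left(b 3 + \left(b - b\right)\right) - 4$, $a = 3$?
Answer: $12$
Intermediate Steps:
$o{\left(r \right)} = -15 + 3 r$ ($o{\left(r \right)} = 3 \left(r - 5\right) = 3 \left(-5 + r\right) = -15 + 3 r$)
$c{\left(b,K \right)} = -4 + 3 b$ ($c{\left(b,K \right)} = \left(3 b + 0\right) - 4 = 3 b - 4 = -4 + 3 b$)
$g{\left(8 \right)} c{\left(-3,o{\left(-4 \right)} \right)} + \left(3 + 3 \cdot 3\right) = 0 \left(-4 + 3 \left(-3\right)\right) + \left(3 + 3 \cdot 3\right) = 0 \left(-4 - 9\right) + \left(3 + 9\right) = 0 \left(-13\right) + 12 = 0 + 12 = 12$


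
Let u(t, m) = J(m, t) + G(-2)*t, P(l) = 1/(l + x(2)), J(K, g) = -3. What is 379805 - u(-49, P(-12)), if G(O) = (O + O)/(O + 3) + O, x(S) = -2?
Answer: 379514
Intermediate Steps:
G(O) = O + 2*O/(3 + O) (G(O) = (2*O)/(3 + O) + O = 2*O/(3 + O) + O = O + 2*O/(3 + O))
P(l) = 1/(-2 + l) (P(l) = 1/(l - 2) = 1/(-2 + l))
u(t, m) = -3 - 6*t (u(t, m) = -3 + (-2*(5 - 2)/(3 - 2))*t = -3 + (-2*3/1)*t = -3 + (-2*1*3)*t = -3 - 6*t)
379805 - u(-49, P(-12)) = 379805 - (-3 - 6*(-49)) = 379805 - (-3 + 294) = 379805 - 1*291 = 379805 - 291 = 379514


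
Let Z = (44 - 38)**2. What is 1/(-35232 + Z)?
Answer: -1/35196 ≈ -2.8412e-5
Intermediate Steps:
Z = 36 (Z = 6**2 = 36)
1/(-35232 + Z) = 1/(-35232 + 36) = 1/(-35196) = -1/35196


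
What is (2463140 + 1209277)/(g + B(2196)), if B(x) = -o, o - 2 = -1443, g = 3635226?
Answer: 3672417/3636667 ≈ 1.0098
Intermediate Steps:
o = -1441 (o = 2 - 1443 = -1441)
B(x) = 1441 (B(x) = -1*(-1441) = 1441)
(2463140 + 1209277)/(g + B(2196)) = (2463140 + 1209277)/(3635226 + 1441) = 3672417/3636667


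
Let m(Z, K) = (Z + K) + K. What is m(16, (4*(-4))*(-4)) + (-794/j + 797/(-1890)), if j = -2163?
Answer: 28021849/194670 ≈ 143.95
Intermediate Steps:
m(Z, K) = Z + 2*K (m(Z, K) = (K + Z) + K = Z + 2*K)
m(16, (4*(-4))*(-4)) + (-794/j + 797/(-1890)) = (16 + 2*((4*(-4))*(-4))) + (-794/(-2163) + 797/(-1890)) = (16 + 2*(-16*(-4))) + (-794*(-1/2163) + 797*(-1/1890)) = (16 + 2*64) + (794/2163 - 797/1890) = (16 + 128) - 10631/194670 = 144 - 10631/194670 = 28021849/194670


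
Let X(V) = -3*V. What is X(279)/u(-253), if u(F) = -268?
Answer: 837/268 ≈ 3.1231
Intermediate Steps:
X(V) = -3*V
X(279)/u(-253) = -3*279/(-268) = -837*(-1/268) = 837/268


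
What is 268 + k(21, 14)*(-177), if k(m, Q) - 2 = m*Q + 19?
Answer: -55487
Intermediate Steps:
k(m, Q) = 21 + Q*m (k(m, Q) = 2 + (m*Q + 19) = 2 + (Q*m + 19) = 2 + (19 + Q*m) = 21 + Q*m)
268 + k(21, 14)*(-177) = 268 + (21 + 14*21)*(-177) = 268 + (21 + 294)*(-177) = 268 + 315*(-177) = 268 - 55755 = -55487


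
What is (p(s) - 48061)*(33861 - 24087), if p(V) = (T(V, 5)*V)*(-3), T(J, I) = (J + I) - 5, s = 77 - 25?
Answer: -549034902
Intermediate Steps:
s = 52
T(J, I) = -5 + I + J (T(J, I) = (I + J) - 5 = -5 + I + J)
p(V) = -3*V² (p(V) = ((-5 + 5 + V)*V)*(-3) = (V*V)*(-3) = V²*(-3) = -3*V²)
(p(s) - 48061)*(33861 - 24087) = (-3*52² - 48061)*(33861 - 24087) = (-3*2704 - 48061)*9774 = (-8112 - 48061)*9774 = -56173*9774 = -549034902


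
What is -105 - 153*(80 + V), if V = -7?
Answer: -11274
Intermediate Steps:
-105 - 153*(80 + V) = -105 - 153*(80 - 7) = -105 - 153*73 = -105 - 11169 = -11274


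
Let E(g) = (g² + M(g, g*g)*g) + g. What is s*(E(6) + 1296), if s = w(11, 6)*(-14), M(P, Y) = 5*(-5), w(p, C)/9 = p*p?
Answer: -18112248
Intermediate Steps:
w(p, C) = 9*p² (w(p, C) = 9*(p*p) = 9*p²)
M(P, Y) = -25
s = -15246 (s = (9*11²)*(-14) = (9*121)*(-14) = 1089*(-14) = -15246)
E(g) = g² - 24*g (E(g) = (g² - 25*g) + g = g² - 24*g)
s*(E(6) + 1296) = -15246*(6*(-24 + 6) + 1296) = -15246*(6*(-18) + 1296) = -15246*(-108 + 1296) = -15246*1188 = -18112248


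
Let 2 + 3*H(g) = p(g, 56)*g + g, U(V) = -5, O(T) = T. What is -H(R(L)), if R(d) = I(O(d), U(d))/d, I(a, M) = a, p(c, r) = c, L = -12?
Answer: 0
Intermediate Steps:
R(d) = 1 (R(d) = d/d = 1)
H(g) = -⅔ + g/3 + g²/3 (H(g) = -⅔ + (g*g + g)/3 = -⅔ + (g² + g)/3 = -⅔ + (g + g²)/3 = -⅔ + (g/3 + g²/3) = -⅔ + g/3 + g²/3)
-H(R(L)) = -(-⅔ + (⅓)*1 + (⅓)*1²) = -(-⅔ + ⅓ + (⅓)*1) = -(-⅔ + ⅓ + ⅓) = -1*0 = 0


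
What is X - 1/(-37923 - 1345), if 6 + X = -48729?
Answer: -1913725979/39268 ≈ -48735.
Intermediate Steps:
X = -48735 (X = -6 - 48729 = -48735)
X - 1/(-37923 - 1345) = -48735 - 1/(-37923 - 1345) = -48735 - 1/(-39268) = -48735 - 1*(-1/39268) = -48735 + 1/39268 = -1913725979/39268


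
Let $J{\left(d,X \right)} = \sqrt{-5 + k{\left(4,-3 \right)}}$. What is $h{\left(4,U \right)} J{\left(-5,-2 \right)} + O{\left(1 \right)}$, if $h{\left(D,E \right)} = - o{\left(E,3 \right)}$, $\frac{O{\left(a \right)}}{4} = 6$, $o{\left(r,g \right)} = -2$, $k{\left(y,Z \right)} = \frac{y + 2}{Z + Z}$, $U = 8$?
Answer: $24 + 2 i \sqrt{6} \approx 24.0 + 4.899 i$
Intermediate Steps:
$k{\left(y,Z \right)} = \frac{2 + y}{2 Z}$
$O{\left(a \right)} = 24$ ($O{\left(a \right)} = 4 \cdot 6 = 24$)
$J{\left(d,X \right)} = i \sqrt{6}$ ($J{\left(d,X \right)} = \sqrt{-5 + \frac{2 + 4}{2 \left(-3\right)}} = \sqrt{-5 + \frac{1}{2} \left(- \frac{1}{3}\right) 6} = \sqrt{-5 - 1} = \sqrt{-6} = i \sqrt{6}$)
$h{\left(D,E \right)} = 2$ ($h{\left(D,E \right)} = \left(-1\right) \left(-2\right) = 2$)
$h{\left(4,U \right)} J{\left(-5,-2 \right)} + O{\left(1 \right)} = 2 i \sqrt{6} + 24 = 24 + 2 i \sqrt{6}$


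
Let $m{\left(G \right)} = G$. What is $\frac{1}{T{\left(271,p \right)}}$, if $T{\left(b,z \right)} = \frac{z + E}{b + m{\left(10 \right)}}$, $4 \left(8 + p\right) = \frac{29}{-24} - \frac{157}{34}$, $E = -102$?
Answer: $- \frac{458592}{181897} \approx -2.5212$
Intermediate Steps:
$p = - \frac{15433}{1632}$ ($p = -8 + \frac{\frac{29}{-24} - \frac{157}{34}}{4} = -8 + \frac{29 \left(- \frac{1}{24}\right) - \frac{157}{34}}{4} = -8 + \frac{- \frac{29}{24} - \frac{157}{34}}{4} = -8 + \frac{1}{4} \left(- \frac{2377}{408}\right) = -8 - \frac{2377}{1632} = - \frac{15433}{1632} \approx -9.4565$)
$T{\left(b,z \right)} = \frac{-102 + z}{10 + b}$ ($T{\left(b,z \right)} = \frac{z - 102}{b + 10} = \frac{-102 + z}{10 + b}$)
$\frac{1}{T{\left(271,p \right)}} = \frac{1}{\frac{1}{10 + 271} \left(-102 - \frac{15433}{1632}\right)} = \frac{1}{\frac{1}{281} \left(- \frac{181897}{1632}\right)} = \frac{1}{- \frac{181897}{458592}} = - \frac{458592}{181897}$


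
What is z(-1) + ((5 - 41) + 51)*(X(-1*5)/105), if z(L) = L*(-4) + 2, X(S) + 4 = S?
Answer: 33/7 ≈ 4.7143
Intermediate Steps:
X(S) = -4 + S
z(L) = 2 - 4*L (z(L) = -4*L + 2 = 2 - 4*L)
z(-1) + ((5 - 41) + 51)*(X(-1*5)/105) = (2 - 4*(-1)) + ((5 - 41) + 51)*((-4 - 1*5)/105) = (2 + 4) + (-36 + 51)*((-4 - 5)*(1/105)) = 6 + 15*(-9*1/105) = 6 + 15*(-3/35) = 6 - 9/7 = 33/7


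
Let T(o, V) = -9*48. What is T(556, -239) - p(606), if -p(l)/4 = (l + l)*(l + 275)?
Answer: 4270656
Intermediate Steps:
T(o, V) = -432
p(l) = -8*l*(275 + l) (p(l) = -4*(l + l)*(l + 275) = -4*2*l*(275 + l) = -8*l*(275 + l))
T(556, -239) - p(606) = -432 - (-8)*606*(275 + 606) = -432 - (-8)*606*881 = -432 - 1*(-4271088) = -432 + 4271088 = 4270656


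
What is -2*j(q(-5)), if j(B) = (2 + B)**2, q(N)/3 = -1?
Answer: -2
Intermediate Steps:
q(N) = -3 (q(N) = 3*(-1) = -3)
-2*j(q(-5)) = -2*(2 - 3)**2 = -2*(-1)**2 = -2*1 = -2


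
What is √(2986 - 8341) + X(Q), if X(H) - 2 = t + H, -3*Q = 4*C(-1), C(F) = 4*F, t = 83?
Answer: 271/3 + 3*I*√595 ≈ 90.333 + 73.178*I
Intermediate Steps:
Q = 16/3 (Q = -4*4*(-1)/3 = -4*(-4)/3 = -⅓*(-16) = 16/3 ≈ 5.3333)
X(H) = 85 + H (X(H) = 2 + (83 + H) = 85 + H)
√(2986 - 8341) + X(Q) = √(2986 - 8341) + (85 + 16/3) = √(-5355) + 271/3 = 3*I*√595 + 271/3 = 271/3 + 3*I*√595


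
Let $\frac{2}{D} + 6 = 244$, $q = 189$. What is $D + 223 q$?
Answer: $\frac{5015494}{119} \approx 42147.0$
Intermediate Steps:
$D = \frac{1}{119}$ ($D = \frac{2}{-6 + 244} = \frac{2}{238} = 2 \cdot \frac{1}{238} = \frac{1}{119} \approx 0.0084034$)
$D + 223 q = \frac{1}{119} + 223 \cdot 189 = \frac{1}{119} + 42147 = \frac{5015494}{119}$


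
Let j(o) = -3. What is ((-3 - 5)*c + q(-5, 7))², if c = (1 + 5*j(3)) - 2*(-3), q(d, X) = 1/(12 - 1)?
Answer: 497025/121 ≈ 4107.6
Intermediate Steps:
q(d, X) = 1/11
c = -8 (c = (1 + 5*(-3)) - 2*(-3) = (1 - 15) + 6 = -14 + 6 = -8)
((-3 - 5)*c + q(-5, 7))² = ((-3 - 5)*(-8) + 1/11)² = (-8*(-8) + 1/11)² = (64 + 1/11)² = (705/11)² = 497025/121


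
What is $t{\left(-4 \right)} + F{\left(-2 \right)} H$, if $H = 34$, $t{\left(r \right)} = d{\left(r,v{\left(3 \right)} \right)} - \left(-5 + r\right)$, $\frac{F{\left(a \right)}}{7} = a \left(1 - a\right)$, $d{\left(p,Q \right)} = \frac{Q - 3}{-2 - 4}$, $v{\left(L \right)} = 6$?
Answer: $- \frac{2839}{2} \approx -1419.5$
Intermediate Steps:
$d{\left(p,Q \right)} = \frac{1}{2} - \frac{Q}{6}$ ($d{\left(p,Q \right)} = \frac{-3 + Q}{-6} = \left(-3 + Q\right) \left(- \frac{1}{6}\right) = \frac{1}{2} - \frac{Q}{6}$)
$F{\left(a \right)} = 7 a \left(1 - a\right)$
$t{\left(r \right)} = \frac{9}{2} - r$ ($t{\left(r \right)} = \left(\frac{1}{2} - 1\right) - \left(-5 + r\right) = - \frac{1}{2} - \left(-5 + r\right) = \frac{9}{2} - r$)
$t{\left(-4 \right)} + F{\left(-2 \right)} H = \left(\frac{9}{2} - -4\right) + 7 \left(-2\right) \left(1 - -2\right) 34 = \left(\frac{9}{2} + 4\right) + 7 \left(-2\right) \left(1 + 2\right) 34 = \frac{17}{2} + 7 \left(-2\right) 3 \cdot 34 = \frac{17}{2} - 1428 = - \frac{2839}{2}$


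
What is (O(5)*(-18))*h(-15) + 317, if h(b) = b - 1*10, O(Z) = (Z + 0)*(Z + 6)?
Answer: 25067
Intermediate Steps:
O(Z) = Z*(6 + Z)
h(b) = -10 + b (h(b) = b - 10 = -10 + b)
(O(5)*(-18))*h(-15) + 317 = ((5*(6 + 5))*(-18))*(-10 - 15) + 317 = ((5*11)*(-18))*(-25) + 317 = (55*(-18))*(-25) + 317 = -990*(-25) + 317 = 24750 + 317 = 25067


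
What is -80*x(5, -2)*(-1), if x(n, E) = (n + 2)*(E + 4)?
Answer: 1120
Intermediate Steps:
x(n, E) = (2 + n)*(4 + E)
-80*x(5, -2)*(-1) = -80*(8 + 2*(-2) + 4*5 - 2*5)*(-1) = -80*(8 - 4 + 20 - 10)*(-1) = -1120*(-1) = -80*(-14) = 1120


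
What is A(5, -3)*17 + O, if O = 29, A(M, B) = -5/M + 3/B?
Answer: -5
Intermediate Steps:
A(5, -3)*17 + O = (-5/5 + 3/(-3))*17 + 29 = (-5*⅕ + 3*(-⅓))*17 + 29 = (-1 - 1)*17 + 29 = -2*17 + 29 = -34 + 29 = -5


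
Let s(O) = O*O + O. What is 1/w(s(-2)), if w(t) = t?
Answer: 1/2 ≈ 0.50000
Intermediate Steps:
s(O) = O + O**2 (s(O) = O**2 + O = O + O**2)
1/w(s(-2)) = 1/(-2*(1 - 2)) = 1/(-2*(-1)) = 1/2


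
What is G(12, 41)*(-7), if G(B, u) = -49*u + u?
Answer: 13776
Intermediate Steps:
G(B, u) = -48*u
G(12, 41)*(-7) = -48*41*(-7) = -1968*(-7) = 13776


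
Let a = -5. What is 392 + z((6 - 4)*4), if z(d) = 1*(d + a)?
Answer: 395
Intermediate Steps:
z(d) = -5 + d (z(d) = 1*(d - 5) = 1*(-5 + d) = -5 + d)
392 + z((6 - 4)*4) = 392 + (-5 + (6 - 4)*4) = 392 + (-5 + 2*4) = 392 + (-5 + 8) = 392 + 3 = 395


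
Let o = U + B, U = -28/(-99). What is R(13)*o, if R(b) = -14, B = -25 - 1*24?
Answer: 67522/99 ≈ 682.04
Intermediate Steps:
B = -49 (B = -25 - 24 = -49)
U = 28/99 (U = -28*(-1/99) = 28/99 ≈ 0.28283)
o = -4823/99 (o = 28/99 - 49 = -4823/99 ≈ -48.717)
R(13)*o = -14*(-4823/99) = 67522/99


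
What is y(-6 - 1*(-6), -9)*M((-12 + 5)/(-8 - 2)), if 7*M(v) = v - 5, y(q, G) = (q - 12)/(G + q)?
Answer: -86/105 ≈ -0.81905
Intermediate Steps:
y(q, G) = (-12 + q)/(G + q)
M(v) = -5/7 + v/7 (M(v) = (v - 5)/7 = (-5 + v)/7 = -5/7 + v/7)
y(-6 - 1*(-6), -9)*M((-12 + 5)/(-8 - 2)) = ((-12 + (-6 - 1*(-6)))/(-9 + (-6 - 1*(-6))))*(-5/7 + ((-12 + 5)/(-8 - 2))/7) = ((-12 + (-6 + 6))/(-9 + (-6 + 6)))*(-5/7 + (-7/(-10))/7) = ((-12 + 0)/(-9 + 0))*(-5/7 + (-7*(-⅒))/7) = (-12/(-9))*(-5/7 + (⅐)*(7/10)) = (-⅑*(-12))*(-5/7 + ⅒) = (4/3)*(-43/70) = -86/105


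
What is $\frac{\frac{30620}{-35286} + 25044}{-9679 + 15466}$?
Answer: $\frac{441835982}{102100041} \approx 4.3275$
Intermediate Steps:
$\frac{\frac{30620}{-35286} + 25044}{-9679 + 15466} = \frac{30620 \left(- \frac{1}{35286}\right) + 25044}{5787} = \left(- \frac{15310}{17643} + 25044\right) \frac{1}{5787} = \frac{441835982}{17643} \cdot \frac{1}{5787} = \frac{441835982}{102100041}$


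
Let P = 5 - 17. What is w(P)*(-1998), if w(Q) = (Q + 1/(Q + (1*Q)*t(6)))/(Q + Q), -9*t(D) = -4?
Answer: -208791/208 ≈ -1003.8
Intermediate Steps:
P = -12
t(D) = 4/9 (t(D) = -⅑*(-4) = 4/9)
w(Q) = (Q + 9/(13*Q))/(2*Q) (w(Q) = (Q + 1/(Q + (1*Q)*(4/9)))/(Q + Q) = (Q + 1/(Q + Q*(4/9)))/((2*Q)) = (Q + 1/(Q + 4*Q/9))*(1/(2*Q)) = (Q + 1/(13*Q/9))*(1/(2*Q)) = (Q + 9/(13*Q))*(1/(2*Q)) = (Q + 9/(13*Q))/(2*Q))
w(P)*(-1998) = (½ + (9/26)/(-12)²)*(-1998) = (½ + (9/26)*(1/144))*(-1998) = (½ + 1/416)*(-1998) = (209/416)*(-1998) = -208791/208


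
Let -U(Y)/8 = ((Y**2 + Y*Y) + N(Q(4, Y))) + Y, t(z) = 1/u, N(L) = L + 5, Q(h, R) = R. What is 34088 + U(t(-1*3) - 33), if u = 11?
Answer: 2086816/121 ≈ 17246.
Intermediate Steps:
N(L) = 5 + L
t(z) = 1/11
U(Y) = -40 - 16*Y - 16*Y**2 (U(Y) = -8*(((Y**2 + Y*Y) + (5 + Y)) + Y) = -8*(((Y**2 + Y**2) + (5 + Y)) + Y) = -8*((2*Y**2 + (5 + Y)) + Y) = -8*((5 + Y + 2*Y**2) + Y) = -8*(5 + 2*Y + 2*Y**2) = -40 - 16*Y - 16*Y**2)
34088 + U(t(-1*3) - 33) = 34088 + (-40 - 16*(1/11 - 33) - 16*(1/11 - 33)**2) = 34088 + (-40 - 16*(-362/11) - 16*(-362/11)**2) = 34088 + (-40 + 5792/11 - 16*131044/121) = 34088 + (-40 + 5792/11 - 2096704/121) = 34088 - 2037832/121 = 2086816/121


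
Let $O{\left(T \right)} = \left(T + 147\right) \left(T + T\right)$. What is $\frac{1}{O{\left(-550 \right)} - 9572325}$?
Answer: $- \frac{1}{9129025} \approx -1.0954 \cdot 10^{-7}$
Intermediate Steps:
$O{\left(T \right)} = 2 T \left(147 + T\right)$ ($O{\left(T \right)} = \left(147 + T\right) 2 T = 2 T \left(147 + T\right)$)
$\frac{1}{O{\left(-550 \right)} - 9572325} = \frac{1}{2 \left(-550\right) \left(147 - 550\right) - 9572325} = \frac{1}{2 \left(-550\right) \left(-403\right) - 9572325} = \frac{1}{443300 - 9572325} = \frac{1}{-9129025} = - \frac{1}{9129025}$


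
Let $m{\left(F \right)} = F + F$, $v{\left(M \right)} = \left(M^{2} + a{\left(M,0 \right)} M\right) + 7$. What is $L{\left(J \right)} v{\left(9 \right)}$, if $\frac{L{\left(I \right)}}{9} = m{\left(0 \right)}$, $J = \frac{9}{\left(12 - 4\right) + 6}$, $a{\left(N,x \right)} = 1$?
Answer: $0$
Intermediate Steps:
$v{\left(M \right)} = 7 + M + M^{2}$ ($v{\left(M \right)} = \left(M^{2} + 1 M\right) + 7 = \left(M^{2} + M\right) + 7 = \left(M + M^{2}\right) + 7 = 7 + M + M^{2}$)
$J = \frac{9}{14}$ ($J = \frac{9}{8 + 6} = \frac{9}{14} \approx 0.64286$)
$m{\left(F \right)} = 2 F$
$L{\left(I \right)} = 0$ ($L{\left(I \right)} = 9 \cdot 2 \cdot 0 = 9 \cdot 0 = 0$)
$L{\left(J \right)} v{\left(9 \right)} = 0 \left(7 + 9 + 9^{2}\right) = 0 \left(7 + 9 + 81\right) = 0 \cdot 97 = 0$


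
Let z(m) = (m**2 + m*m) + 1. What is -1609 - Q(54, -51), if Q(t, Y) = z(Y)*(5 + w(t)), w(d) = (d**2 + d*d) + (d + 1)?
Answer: -30657685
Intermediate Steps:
w(d) = 1 + d + 2*d**2 (w(d) = (d**2 + d**2) + (1 + d) = 2*d**2 + (1 + d) = 1 + d + 2*d**2)
z(m) = 1 + 2*m**2 (z(m) = (m**2 + m**2) + 1 = 2*m**2 + 1 = 1 + 2*m**2)
Q(t, Y) = (1 + 2*Y**2)*(6 + t + 2*t**2) (Q(t, Y) = (1 + 2*Y**2)*(5 + (1 + t + 2*t**2)) = (1 + 2*Y**2)*(6 + t + 2*t**2))
-1609 - Q(54, -51) = -1609 - (1 + 2*(-51)**2)*(6 + 54 + 2*54**2) = -1609 - (1 + 2*2601)*(6 + 54 + 2*2916) = -1609 - (1 + 5202)*(6 + 54 + 5832) = -1609 - 5203*5892 = -1609 - 1*30656076 = -1609 - 30656076 = -30657685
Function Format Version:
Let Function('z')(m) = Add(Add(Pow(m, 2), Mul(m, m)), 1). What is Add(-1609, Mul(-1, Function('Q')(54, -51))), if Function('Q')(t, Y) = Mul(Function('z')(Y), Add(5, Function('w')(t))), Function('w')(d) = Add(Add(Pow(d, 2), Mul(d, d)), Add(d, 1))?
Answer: -30657685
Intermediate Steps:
Function('w')(d) = Add(1, d, Mul(2, Pow(d, 2))) (Function('w')(d) = Add(Add(Pow(d, 2), Pow(d, 2)), Add(1, d)) = Add(Mul(2, Pow(d, 2)), Add(1, d)) = Add(1, d, Mul(2, Pow(d, 2))))
Function('z')(m) = Add(1, Mul(2, Pow(m, 2))) (Function('z')(m) = Add(Add(Pow(m, 2), Pow(m, 2)), 1) = Add(Mul(2, Pow(m, 2)), 1) = Add(1, Mul(2, Pow(m, 2))))
Function('Q')(t, Y) = Mul(Add(1, Mul(2, Pow(Y, 2))), Add(6, t, Mul(2, Pow(t, 2)))) (Function('Q')(t, Y) = Mul(Add(1, Mul(2, Pow(Y, 2))), Add(5, Add(1, t, Mul(2, Pow(t, 2))))) = Mul(Add(1, Mul(2, Pow(Y, 2))), Add(6, t, Mul(2, Pow(t, 2)))))
Add(-1609, Mul(-1, Function('Q')(54, -51))) = Add(-1609, Mul(-1, Mul(Add(1, Mul(2, Pow(-51, 2))), Add(6, 54, Mul(2, Pow(54, 2)))))) = Add(-1609, Mul(-1, Mul(Add(1, Mul(2, 2601)), Add(6, 54, Mul(2, 2916))))) = Add(-1609, Mul(-1, Mul(Add(1, 5202), Add(6, 54, 5832)))) = Add(-1609, Mul(-1, Mul(5203, 5892))) = Add(-1609, Mul(-1, 30656076)) = Add(-1609, -30656076) = -30657685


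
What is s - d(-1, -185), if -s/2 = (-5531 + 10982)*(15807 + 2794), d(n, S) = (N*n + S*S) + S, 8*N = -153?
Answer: -1622577289/8 ≈ -2.0282e+8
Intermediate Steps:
N = -153/8 (N = (1/8)*(-153) = -153/8 ≈ -19.125)
d(n, S) = S + S**2 - 153*n/8 (d(n, S) = (-153*n/8 + S*S) + S = (-153*n/8 + S**2) + S = (S**2 - 153*n/8) + S = S + S**2 - 153*n/8)
s = -202788102 (s = -2*(-5531 + 10982)*(15807 + 2794) = -10902*18601 = -2*101394051 = -202788102)
s - d(-1, -185) = -202788102 - (-185 + (-185)**2 - 153/8*(-1)) = -202788102 - (-185 + 34225 + 153/8) = -202788102 - 1*272473/8 = -202788102 - 272473/8 = -1622577289/8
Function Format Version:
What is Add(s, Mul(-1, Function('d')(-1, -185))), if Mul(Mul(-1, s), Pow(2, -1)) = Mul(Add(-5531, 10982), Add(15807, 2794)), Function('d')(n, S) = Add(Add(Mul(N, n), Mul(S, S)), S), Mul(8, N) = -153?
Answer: Rational(-1622577289, 8) ≈ -2.0282e+8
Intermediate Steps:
N = Rational(-153, 8) (N = Mul(Rational(1, 8), -153) = Rational(-153, 8) ≈ -19.125)
Function('d')(n, S) = Add(S, Pow(S, 2), Mul(Rational(-153, 8), n)) (Function('d')(n, S) = Add(Add(Mul(Rational(-153, 8), n), Mul(S, S)), S) = Add(Add(Mul(Rational(-153, 8), n), Pow(S, 2)), S) = Add(Add(Pow(S, 2), Mul(Rational(-153, 8), n)), S) = Add(S, Pow(S, 2), Mul(Rational(-153, 8), n)))
s = -202788102 (s = Mul(-2, Mul(Add(-5531, 10982), Add(15807, 2794))) = Mul(-2, Mul(5451, 18601)) = Mul(-2, 101394051) = -202788102)
Add(s, Mul(-1, Function('d')(-1, -185))) = Add(-202788102, Mul(-1, Add(-185, Pow(-185, 2), Mul(Rational(-153, 8), -1)))) = Add(-202788102, Mul(-1, Add(-185, 34225, Rational(153, 8)))) = Add(-202788102, Mul(-1, Rational(272473, 8))) = Add(-202788102, Rational(-272473, 8)) = Rational(-1622577289, 8)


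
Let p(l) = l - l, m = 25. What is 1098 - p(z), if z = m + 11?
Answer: 1098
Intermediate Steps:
z = 36 (z = 25 + 11 = 36)
p(l) = 0
1098 - p(z) = 1098 - 1*0 = 1098 + 0 = 1098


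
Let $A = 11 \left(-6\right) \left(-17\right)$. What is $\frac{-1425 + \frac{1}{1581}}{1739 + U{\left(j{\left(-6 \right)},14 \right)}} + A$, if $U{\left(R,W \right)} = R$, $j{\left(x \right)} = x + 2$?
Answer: $\frac{3075432346}{2743035} \approx 1121.2$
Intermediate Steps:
$j{\left(x \right)} = 2 + x$
$A = 1122$ ($A = \left(-66\right) \left(-17\right) = 1122$)
$\frac{-1425 + \frac{1}{1581}}{1739 + U{\left(j{\left(-6 \right)},14 \right)}} + A = \frac{-1425 + \frac{1}{1581}}{1739 + \left(2 - 6\right)} + 1122 = \frac{-1425 + \frac{1}{1581}}{1739 - 4} + 1122 = - \frac{2252924}{1581 \cdot 1735} + 1122 = \left(- \frac{2252924}{1581}\right) \frac{1}{1735} + 1122 = - \frac{2252924}{2743035} + 1122 = \frac{3075432346}{2743035}$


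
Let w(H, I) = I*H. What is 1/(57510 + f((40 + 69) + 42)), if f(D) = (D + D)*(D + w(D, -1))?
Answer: 1/57510 ≈ 1.7388e-5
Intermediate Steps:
w(H, I) = H*I
f(D) = 0 (f(D) = (D + D)*(D + D*(-1)) = (2*D)*(D - D) = (2*D)*0 = 0)
1/(57510 + f((40 + 69) + 42)) = 1/(57510 + 0) = 1/57510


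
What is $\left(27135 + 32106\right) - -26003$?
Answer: $85244$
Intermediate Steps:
$\left(27135 + 32106\right) - -26003 = 59241 + 26003 = 85244$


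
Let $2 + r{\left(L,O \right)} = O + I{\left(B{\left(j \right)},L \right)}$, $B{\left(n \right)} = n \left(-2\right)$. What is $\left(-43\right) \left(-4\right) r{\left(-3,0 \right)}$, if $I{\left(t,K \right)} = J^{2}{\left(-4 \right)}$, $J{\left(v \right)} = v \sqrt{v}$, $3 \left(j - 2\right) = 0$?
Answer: $-11352$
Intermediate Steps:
$j = 2$ ($j = 2 + \frac{1}{3} \cdot 0 = 2 + 0 = 2$)
$J{\left(v \right)} = v^{\frac{3}{2}}$
$B{\left(n \right)} = - 2 n$
$I{\left(t,K \right)} = -64$ ($I{\left(t,K \right)} = \left(\left(-4\right)^{\frac{3}{2}}\right)^{2} = \left(- 8 i\right)^{2} = -64$)
$r{\left(L,O \right)} = -66 + O$ ($r{\left(L,O \right)} = -2 + \left(O - 64\right) = -2 + \left(-64 + O\right) = -66 + O$)
$\left(-43\right) \left(-4\right) r{\left(-3,0 \right)} = \left(-43\right) \left(-4\right) \left(-66 + 0\right) = 172 \left(-66\right) = -11352$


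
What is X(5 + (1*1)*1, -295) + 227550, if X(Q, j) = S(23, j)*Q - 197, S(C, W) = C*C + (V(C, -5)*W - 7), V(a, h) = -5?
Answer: 239335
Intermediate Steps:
S(C, W) = -7 + C**2 - 5*W (S(C, W) = C*C + (-5*W - 7) = C**2 + (-7 - 5*W) = -7 + C**2 - 5*W)
X(Q, j) = -197 + Q*(522 - 5*j) (X(Q, j) = (-7 + 23**2 - 5*j)*Q - 197 = (-7 + 529 - 5*j)*Q - 197 = (522 - 5*j)*Q - 197 = Q*(522 - 5*j) - 197 = -197 + Q*(522 - 5*j))
X(5 + (1*1)*1, -295) + 227550 = (-197 + (5 + (1*1)*1)*(522 - 5*(-295))) + 227550 = (-197 + (5 + 1*1)*(522 + 1475)) + 227550 = (-197 + (5 + 1)*1997) + 227550 = (-197 + 6*1997) + 227550 = (-197 + 11982) + 227550 = 11785 + 227550 = 239335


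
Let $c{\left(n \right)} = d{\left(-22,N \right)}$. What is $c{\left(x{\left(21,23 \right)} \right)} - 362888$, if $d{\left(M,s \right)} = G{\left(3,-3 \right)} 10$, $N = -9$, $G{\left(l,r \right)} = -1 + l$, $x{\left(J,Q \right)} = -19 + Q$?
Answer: $-362868$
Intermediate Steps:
$d{\left(M,s \right)} = 20$ ($d{\left(M,s \right)} = \left(-1 + 3\right) 10 = 2 \cdot 10 = 20$)
$c{\left(n \right)} = 20$
$c{\left(x{\left(21,23 \right)} \right)} - 362888 = 20 - 362888 = -362868$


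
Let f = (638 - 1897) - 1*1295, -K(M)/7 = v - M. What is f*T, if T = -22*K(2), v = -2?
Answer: 1573264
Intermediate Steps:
K(M) = 14 + 7*M (K(M) = -7*(-2 - M) = 14 + 7*M)
T = -616 (T = -22*(14 + 7*2) = -22*(14 + 14) = -22*28 = -616)
f = -2554 (f = -1259 - 1295 = -2554)
f*T = -2554*(-616) = 1573264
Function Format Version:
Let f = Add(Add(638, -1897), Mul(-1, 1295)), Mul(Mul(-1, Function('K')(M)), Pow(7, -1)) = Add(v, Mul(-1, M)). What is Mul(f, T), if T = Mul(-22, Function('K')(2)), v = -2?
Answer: 1573264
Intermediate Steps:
Function('K')(M) = Add(14, Mul(7, M)) (Function('K')(M) = Mul(-7, Add(-2, Mul(-1, M))) = Add(14, Mul(7, M)))
T = -616 (T = Mul(-22, Add(14, Mul(7, 2))) = Mul(-22, Add(14, 14)) = Mul(-22, 28) = -616)
f = -2554 (f = Add(-1259, -1295) = -2554)
Mul(f, T) = Mul(-2554, -616) = 1573264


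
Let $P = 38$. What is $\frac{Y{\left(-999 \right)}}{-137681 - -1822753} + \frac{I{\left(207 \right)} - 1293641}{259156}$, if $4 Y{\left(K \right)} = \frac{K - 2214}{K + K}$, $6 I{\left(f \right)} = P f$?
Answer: $- \frac{161147505524349}{32315542423168} \approx -4.9867$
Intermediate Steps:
$I{\left(f \right)} = \frac{19 f}{3}$ ($I{\left(f \right)} = \frac{38 f}{6} = \frac{19 f}{3}$)
$Y{\left(K \right)} = \frac{-2214 + K}{8 K}$ ($Y{\left(K \right)} = \frac{\left(K - 2214\right) \frac{1}{K + K}}{4} = \frac{\left(-2214 + K\right) \frac{1}{2 K}}{4} = \frac{\frac{1}{2} \frac{1}{K} \left(-2214 + K\right)}{4} = \frac{-2214 + K}{8 K}$)
$\frac{Y{\left(-999 \right)}}{-137681 - -1822753} + \frac{I{\left(207 \right)} - 1293641}{259156} = \frac{\frac{1}{8} \frac{1}{-999} \left(-2214 - 999\right)}{-137681 - -1822753} + \frac{\frac{19}{3} \cdot 207 - 1293641}{259156} = \frac{\frac{1}{8} \left(- \frac{1}{999}\right) \left(-3213\right)}{-137681 + 1822753} + \left(1311 - 1293641\right) \frac{1}{259156} = \frac{119}{296 \cdot 1685072} - \frac{646165}{129578} = \frac{119}{296} \cdot \frac{1}{1685072} - \frac{646165}{129578} = \frac{119}{498781312} - \frac{646165}{129578} = - \frac{161147505524349}{32315542423168}$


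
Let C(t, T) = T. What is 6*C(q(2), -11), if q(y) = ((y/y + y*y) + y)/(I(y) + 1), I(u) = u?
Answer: -66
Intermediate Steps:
q(y) = (1 + y + y²)/(1 + y) (q(y) = ((y/y + y*y) + y)/(y + 1) = ((1 + y²) + y)/(1 + y) = (1 + y + y²)/(1 + y))
6*C(q(2), -11) = 6*(-11) = -66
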